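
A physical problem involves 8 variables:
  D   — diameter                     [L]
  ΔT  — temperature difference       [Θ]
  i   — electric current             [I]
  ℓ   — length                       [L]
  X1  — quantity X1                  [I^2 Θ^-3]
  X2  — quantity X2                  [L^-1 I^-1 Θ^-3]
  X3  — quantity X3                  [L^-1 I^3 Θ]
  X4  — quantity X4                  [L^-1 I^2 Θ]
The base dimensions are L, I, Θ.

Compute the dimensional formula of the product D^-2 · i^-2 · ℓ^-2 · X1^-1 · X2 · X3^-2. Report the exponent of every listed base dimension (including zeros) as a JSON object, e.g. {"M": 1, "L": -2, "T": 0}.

Write exponents as rows L,I,Θ / cols D,ΔT,i,ℓ,X1,X2,X3,X4:
  L: [ 1  0  0  1  0 -1 -1 -1]
  I: [ 0  0  1  0  2 -1  3  2]
  Θ: [ 0  1  0  0 -3 -3  1  1]
  [L]: (-2)·1+(-2)·0+(-2)·1+(-1)·0+(1)·-1+(-2)·-1 = -3
  [I]: (-2)·0+(-2)·1+(-2)·0+(-1)·2+(1)·-1+(-2)·3 = -11
  [Θ]: (-2)·0+(-2)·0+(-2)·0+(-1)·-3+(1)·-3+(-2)·1 = -2
⇒ L^-3 I^-11 Θ^-2

{"L": -3, "I": -11, "Θ": -2}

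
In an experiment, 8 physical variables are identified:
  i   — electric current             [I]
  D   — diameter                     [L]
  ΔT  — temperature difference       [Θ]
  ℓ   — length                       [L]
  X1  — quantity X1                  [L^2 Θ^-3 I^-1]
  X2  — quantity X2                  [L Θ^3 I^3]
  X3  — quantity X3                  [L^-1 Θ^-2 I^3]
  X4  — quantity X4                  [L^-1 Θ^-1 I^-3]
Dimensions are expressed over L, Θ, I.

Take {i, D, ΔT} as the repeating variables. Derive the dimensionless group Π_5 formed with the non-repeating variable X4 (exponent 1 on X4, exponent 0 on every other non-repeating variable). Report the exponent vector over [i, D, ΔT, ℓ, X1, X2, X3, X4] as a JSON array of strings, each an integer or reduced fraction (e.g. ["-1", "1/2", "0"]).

["3", "1", "1", "0", "0", "0", "0", "1"]

Dimensional matrix (L×Θ×I by i×D×ΔT×ℓ×X1×X2×X3×X4):
  L: [ 0  1  0  1  2  1 -1 -1]
  Θ: [ 0  0  1  0 -3  3 -2 -1]
  I: [ 1  0  0  0 -1  3  3 -3]
Row reduction gives pivot columns i,D,ΔT; rank = 3
Repeat: i,D,ΔT; free: ℓ,X1,X2,X3,X4
RREF:
  r0: [   1    0    0    0   -1    3    3   -3]
  r1: [   0    1    0    1    2    1   -1   -1]
  r2: [   0    0    1    0   -3    3   -2   -1]
Fix exponent of X4 at 1, ℓ at 0, X1 at 0, X2 at 0, X3 at 0; solve each RREF row for its pivot's exponent:
  r0: exp(i) + (-3)·1 = 0 ⇒ exp(i) = 3
  r1: exp(D) + (-1)·1 = 0 ⇒ exp(D) = 1
  r2: exp(ΔT) + (-1)·1 = 0 ⇒ exp(ΔT) = 1
Π_5 = i^3 · D · ΔT · X4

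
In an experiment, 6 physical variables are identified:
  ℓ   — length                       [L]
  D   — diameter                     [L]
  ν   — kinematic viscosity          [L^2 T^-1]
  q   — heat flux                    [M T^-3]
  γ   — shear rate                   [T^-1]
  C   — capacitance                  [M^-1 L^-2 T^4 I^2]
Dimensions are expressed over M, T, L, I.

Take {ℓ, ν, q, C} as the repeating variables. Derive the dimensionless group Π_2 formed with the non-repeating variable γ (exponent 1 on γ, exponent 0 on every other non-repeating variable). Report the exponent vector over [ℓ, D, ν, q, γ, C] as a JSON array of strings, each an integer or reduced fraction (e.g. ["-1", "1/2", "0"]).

Exponent matrix [M,T,L,I] × [ℓ,D,ν,q,γ,C]:
  M: [ 0  0  0  1  0 -1]
  T: [ 0  0 -1 -3 -1  4]
  L: [ 1  1  2  0  0 -2]
  I: [ 0  0  0  0  0  2]
Echelon form has 4 nonzero rows (pivots: ℓ,ν,q,C)
Pivot set = {ℓ,ν,q,C}, free = {D,γ}
RREF:
  r0: [   1    1    0    0   -2    0]
  r1: [   0    0    1    0    1    0]
  r2: [   0    0    0    1    0    0]
  r3: [   0    0    0    0    0    1]
Fix exponent of γ at 1, D at 0; solve each RREF row for its pivot's exponent:
  r0: exp(ℓ) + (-2)·1 = 0 ⇒ exp(ℓ) = 2
  r1: exp(ν) + (1)·1 = 0 ⇒ exp(ν) = -1
  r2: exp(q) + (0)·1 = 0 ⇒ exp(q) = 0
  r3: exp(C) + (0)·1 = 0 ⇒ exp(C) = 0
Π_2 = ℓ^2 · ν^-1 · γ

["2", "0", "-1", "0", "1", "0"]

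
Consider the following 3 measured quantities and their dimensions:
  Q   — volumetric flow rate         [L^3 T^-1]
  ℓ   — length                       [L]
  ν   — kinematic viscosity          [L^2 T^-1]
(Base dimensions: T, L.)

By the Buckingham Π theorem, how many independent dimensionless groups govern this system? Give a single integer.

1

Dimensional matrix (T×L by Q×ℓ×ν):
  T: [-1  0 -1]
  L: [ 3  1  2]
Echelon form has 2 nonzero rows (pivots: Q,ℓ)
n=3, r=2 ⇒ 1 dimensionless group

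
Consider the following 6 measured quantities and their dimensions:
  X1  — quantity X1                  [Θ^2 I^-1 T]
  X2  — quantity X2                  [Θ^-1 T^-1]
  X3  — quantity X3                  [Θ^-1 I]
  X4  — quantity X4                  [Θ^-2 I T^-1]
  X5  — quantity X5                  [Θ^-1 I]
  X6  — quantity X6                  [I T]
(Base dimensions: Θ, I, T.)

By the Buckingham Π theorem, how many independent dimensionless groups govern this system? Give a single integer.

4

Write exponents as rows Θ,I,T / cols X1,X2,X3,X4,X5,X6:
  Θ: [ 2 -1 -1 -2 -1  0]
  I: [-1  0  1  1  1  1]
  T: [ 1 -1  0 -1  0  1]
Echelon form has 2 nonzero rows (pivots: X1,X2)
Π count = n − r = 6 − 2 = 4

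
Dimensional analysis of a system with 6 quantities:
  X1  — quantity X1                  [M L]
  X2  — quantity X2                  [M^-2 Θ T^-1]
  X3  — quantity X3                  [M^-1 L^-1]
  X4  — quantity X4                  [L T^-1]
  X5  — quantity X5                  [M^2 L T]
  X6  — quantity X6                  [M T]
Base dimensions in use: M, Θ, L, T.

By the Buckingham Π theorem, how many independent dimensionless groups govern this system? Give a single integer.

Write exponents as rows M,Θ,L,T / cols X1,X2,X3,X4,X5,X6:
  M: [ 1 -2 -1  0  2  1]
  Θ: [ 0  1  0  0  0  0]
  L: [ 1  0 -1  1  1  0]
  T: [ 0 -1  0 -1  1  1]
Echelon form has 3 nonzero rows (pivots: X1,X2,X4)
6 vars − rank 3 = 3 Π groups

3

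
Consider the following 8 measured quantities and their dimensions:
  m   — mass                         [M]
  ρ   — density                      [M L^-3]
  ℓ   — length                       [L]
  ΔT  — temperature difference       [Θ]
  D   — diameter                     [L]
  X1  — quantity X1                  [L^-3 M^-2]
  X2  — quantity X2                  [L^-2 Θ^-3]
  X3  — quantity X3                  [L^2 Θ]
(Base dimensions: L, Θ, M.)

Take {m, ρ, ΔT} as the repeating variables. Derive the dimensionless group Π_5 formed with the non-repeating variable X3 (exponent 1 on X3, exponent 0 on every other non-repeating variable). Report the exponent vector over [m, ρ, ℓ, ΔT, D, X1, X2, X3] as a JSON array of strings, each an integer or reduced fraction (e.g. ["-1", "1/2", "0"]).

Write exponents as rows L,Θ,M / cols m,ρ,ℓ,ΔT,D,X1,X2,X3:
  L: [ 0 -3  1  0  1 -3 -2  2]
  Θ: [ 0  0  0  1  0  0 -3  1]
  M: [ 1  1  0  0  0 -2  0  0]
RREF → pivots at {m,ρ,ΔT} ⇒ r = 3
Repeat: m,ρ,ΔT; free: ℓ,D,X1,X2,X3
RREF:
  r0: [   1    0  1/3    0  1/3   -3 -2/3  2/3]
  r1: [   0    1 -1/3    0 -1/3    1  2/3 -2/3]
  r2: [   0    0    0    1    0    0   -3    1]
Fix exponent of X3 at 1, ℓ at 0, D at 0, X1 at 0, X2 at 0; solve each RREF row for its pivot's exponent:
  r0: exp(m) + (2/3)·1 = 0 ⇒ exp(m) = -2/3
  r1: exp(ρ) + (-2/3)·1 = 0 ⇒ exp(ρ) = 2/3
  r2: exp(ΔT) + (1)·1 = 0 ⇒ exp(ΔT) = -1
Π_5 = m^(-2/3) · ρ^(2/3) · ΔT^-1 · X3

["-2/3", "2/3", "0", "-1", "0", "0", "0", "1"]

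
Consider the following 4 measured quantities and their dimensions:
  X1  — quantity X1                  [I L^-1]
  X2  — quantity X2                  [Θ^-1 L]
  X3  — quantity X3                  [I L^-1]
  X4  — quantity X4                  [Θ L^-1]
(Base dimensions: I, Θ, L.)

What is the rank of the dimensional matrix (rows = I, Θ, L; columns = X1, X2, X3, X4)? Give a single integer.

2

Write exponents as rows I,Θ,L / cols X1,X2,X3,X4:
  I: [ 1  0  1  0]
  Θ: [ 0 -1  0  1]
  L: [-1  1 -1 -1]
RREF → pivots at {X1,X2} ⇒ r = 2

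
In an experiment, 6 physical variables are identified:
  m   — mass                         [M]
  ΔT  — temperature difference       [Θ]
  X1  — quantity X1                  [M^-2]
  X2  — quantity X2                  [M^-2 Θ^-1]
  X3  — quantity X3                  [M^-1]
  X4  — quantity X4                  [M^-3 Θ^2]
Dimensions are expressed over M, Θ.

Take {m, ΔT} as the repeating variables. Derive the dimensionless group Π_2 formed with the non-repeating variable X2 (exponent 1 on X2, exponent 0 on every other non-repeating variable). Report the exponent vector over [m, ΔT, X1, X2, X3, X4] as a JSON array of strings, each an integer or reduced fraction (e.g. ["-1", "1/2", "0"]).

Dimensional matrix (M×Θ by m×ΔT×X1×X2×X3×X4):
  M: [ 1  0 -2 -2 -1 -3]
  Θ: [ 0  1  0 -1  0  2]
RREF → pivots at {m,ΔT} ⇒ r = 2
Repeat: m,ΔT; free: X1,X2,X3,X4
RREF:
  r0: [   1    0   -2   -2   -1   -3]
  r1: [   0    1    0   -1    0    2]
Fix exponent of X2 at 1, X1 at 0, X3 at 0, X4 at 0; solve each RREF row for its pivot's exponent:
  r0: exp(m) + (-2)·1 = 0 ⇒ exp(m) = 2
  r1: exp(ΔT) + (-1)·1 = 0 ⇒ exp(ΔT) = 1
Π_2 = m^2 · ΔT · X2

["2", "1", "0", "1", "0", "0"]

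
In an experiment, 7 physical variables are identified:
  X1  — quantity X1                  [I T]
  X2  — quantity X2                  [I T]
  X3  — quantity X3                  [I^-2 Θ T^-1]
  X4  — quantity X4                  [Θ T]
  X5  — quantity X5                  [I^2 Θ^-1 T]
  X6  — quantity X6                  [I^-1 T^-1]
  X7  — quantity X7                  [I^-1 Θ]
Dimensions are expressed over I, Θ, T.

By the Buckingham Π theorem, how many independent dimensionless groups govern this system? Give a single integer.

Exponent matrix [I,Θ,T] × [X1,X2,X3,X4,X5,X6,X7]:
  I: [ 1  1 -2  0  2 -1 -1]
  Θ: [ 0  0  1  1 -1  0  1]
  T: [ 1  1 -1  1  1 -1  0]
RREF → pivots at {X1,X3} ⇒ r = 2
Π count = n − r = 7 − 2 = 5

5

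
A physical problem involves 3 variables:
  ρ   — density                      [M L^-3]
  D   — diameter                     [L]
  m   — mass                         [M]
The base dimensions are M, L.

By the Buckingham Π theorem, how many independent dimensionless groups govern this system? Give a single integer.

1

Write exponents as rows M,L / cols ρ,D,m:
  M: [ 1  0  1]
  L: [-3  1  0]
Echelon form has 2 nonzero rows (pivots: ρ,D)
3 vars − rank 2 = 1 Π group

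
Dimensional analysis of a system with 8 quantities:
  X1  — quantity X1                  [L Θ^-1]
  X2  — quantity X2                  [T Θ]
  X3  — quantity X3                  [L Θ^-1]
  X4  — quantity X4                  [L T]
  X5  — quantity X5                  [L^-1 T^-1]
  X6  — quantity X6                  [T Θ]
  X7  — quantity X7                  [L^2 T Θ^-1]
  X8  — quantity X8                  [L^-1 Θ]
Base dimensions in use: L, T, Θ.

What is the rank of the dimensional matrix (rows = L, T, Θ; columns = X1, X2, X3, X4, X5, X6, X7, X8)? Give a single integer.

Write exponents as rows L,T,Θ / cols X1,X2,X3,X4,X5,X6,X7,X8:
  L: [ 1  0  1  1 -1  0  2 -1]
  T: [ 0  1  0  1 -1  1  1  0]
  Θ: [-1  1 -1  0  0  1 -1  1]
Echelon form has 2 nonzero rows (pivots: X1,X2)

2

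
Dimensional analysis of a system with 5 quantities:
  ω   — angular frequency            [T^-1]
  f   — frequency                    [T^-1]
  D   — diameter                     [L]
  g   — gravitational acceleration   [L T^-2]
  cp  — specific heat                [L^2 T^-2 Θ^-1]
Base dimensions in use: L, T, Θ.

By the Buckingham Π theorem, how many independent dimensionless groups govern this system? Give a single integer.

Dimensional matrix (L×T×Θ by ω×f×D×g×cp):
  L: [ 0  0  1  1  2]
  T: [-1 -1  0 -2 -2]
  Θ: [ 0  0  0  0 -1]
RREF → pivots at {ω,D,cp} ⇒ r = 3
Π count = n − r = 5 − 3 = 2

2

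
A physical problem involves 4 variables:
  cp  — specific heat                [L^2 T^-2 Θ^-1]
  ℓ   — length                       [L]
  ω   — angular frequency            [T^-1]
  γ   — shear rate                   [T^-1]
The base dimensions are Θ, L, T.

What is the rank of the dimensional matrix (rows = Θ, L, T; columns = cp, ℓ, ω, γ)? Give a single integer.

3

Dimensional matrix (Θ×L×T by cp×ℓ×ω×γ):
  Θ: [-1  0  0  0]
  L: [ 2  1  0  0]
  T: [-2  0 -1 -1]
RREF → pivots at {cp,ℓ,ω} ⇒ r = 3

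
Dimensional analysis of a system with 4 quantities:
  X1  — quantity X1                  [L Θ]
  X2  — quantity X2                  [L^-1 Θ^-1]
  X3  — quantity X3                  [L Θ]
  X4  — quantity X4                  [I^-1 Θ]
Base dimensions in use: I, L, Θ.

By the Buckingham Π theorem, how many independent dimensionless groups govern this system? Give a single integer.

Write exponents as rows I,L,Θ / cols X1,X2,X3,X4:
  I: [ 0  0  0 -1]
  L: [ 1 -1  1  0]
  Θ: [ 1 -1  1  1]
Echelon form has 2 nonzero rows (pivots: X1,X4)
4 vars − rank 2 = 2 Π groups

2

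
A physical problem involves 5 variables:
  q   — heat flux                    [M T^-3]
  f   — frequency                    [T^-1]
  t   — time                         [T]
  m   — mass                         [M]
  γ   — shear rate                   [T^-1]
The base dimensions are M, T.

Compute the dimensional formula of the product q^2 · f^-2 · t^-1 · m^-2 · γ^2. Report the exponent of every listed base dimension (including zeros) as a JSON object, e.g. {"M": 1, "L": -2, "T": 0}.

{"M": 0, "T": -7}

Dimensional matrix (M×T by q×f×t×m×γ):
  M: [ 1  0  0  1  0]
  T: [-3 -1  1  0 -1]
  [M]: (2)·1+(-2)·0+(-1)·0+(-2)·1+(2)·0 = 0
  [T]: (2)·-3+(-2)·-1+(-1)·1+(-2)·0+(2)·-1 = -7
⇒ T^-7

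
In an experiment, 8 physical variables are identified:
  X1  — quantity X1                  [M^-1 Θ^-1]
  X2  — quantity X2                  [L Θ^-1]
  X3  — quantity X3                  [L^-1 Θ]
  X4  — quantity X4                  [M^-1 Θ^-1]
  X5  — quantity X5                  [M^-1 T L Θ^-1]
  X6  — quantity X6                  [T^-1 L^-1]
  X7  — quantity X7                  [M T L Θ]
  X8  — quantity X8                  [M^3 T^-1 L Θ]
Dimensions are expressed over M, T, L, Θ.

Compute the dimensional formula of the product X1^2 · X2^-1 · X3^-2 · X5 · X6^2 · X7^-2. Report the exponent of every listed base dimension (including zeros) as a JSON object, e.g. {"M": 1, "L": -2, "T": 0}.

Write exponents as rows M,T,L,Θ / cols X1,X2,X3,X4,X5,X6,X7,X8:
  M: [-1  0  0 -1 -1  0  1  3]
  T: [ 0  0  0  0  1 -1  1 -1]
  L: [ 0  1 -1  0  1 -1  1  1]
  Θ: [-1 -1  1 -1 -1  0  1  1]
  [M]: (2)·-1+(-1)·0+(-2)·0+(1)·-1+(2)·0+(-2)·1 = -5
  [T]: (2)·0+(-1)·0+(-2)·0+(1)·1+(2)·-1+(-2)·1 = -3
  [L]: (2)·0+(-1)·1+(-2)·-1+(1)·1+(2)·-1+(-2)·1 = -2
  [Θ]: (2)·-1+(-1)·-1+(-2)·1+(1)·-1+(2)·0+(-2)·1 = -6
⇒ M^-5 T^-3 L^-2 Θ^-6

{"M": -5, "T": -3, "L": -2, "Θ": -6}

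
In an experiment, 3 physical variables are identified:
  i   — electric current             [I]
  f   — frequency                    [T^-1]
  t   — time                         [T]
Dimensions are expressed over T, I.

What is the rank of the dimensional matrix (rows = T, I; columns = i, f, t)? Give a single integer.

Exponent matrix [T,I] × [i,f,t]:
  T: [ 0 -1  1]
  I: [ 1  0  0]
Row reduction gives pivot columns i,f; rank = 2

2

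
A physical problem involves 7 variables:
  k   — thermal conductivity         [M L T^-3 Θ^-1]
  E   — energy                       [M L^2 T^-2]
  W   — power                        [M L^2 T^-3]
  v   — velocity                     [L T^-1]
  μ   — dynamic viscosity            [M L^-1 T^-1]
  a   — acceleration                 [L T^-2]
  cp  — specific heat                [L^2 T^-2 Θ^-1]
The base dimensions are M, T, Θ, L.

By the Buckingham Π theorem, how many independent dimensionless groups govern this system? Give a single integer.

3

Dimensional matrix (M×T×Θ×L by k×E×W×v×μ×a×cp):
  M: [ 1  1  1  0  1  0  0]
  T: [-3 -2 -3 -1 -1 -2 -2]
  Θ: [-1  0  0  0  0  0 -1]
  L: [ 1  2  2  1 -1  1  2]
Row reduction gives pivot columns k,E,W,v; rank = 4
Π count = n − r = 7 − 4 = 3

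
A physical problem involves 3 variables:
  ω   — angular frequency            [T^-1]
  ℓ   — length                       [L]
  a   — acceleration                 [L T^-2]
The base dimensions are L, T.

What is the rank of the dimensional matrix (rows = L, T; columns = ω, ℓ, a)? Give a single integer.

Exponent matrix [L,T] × [ω,ℓ,a]:
  L: [ 0  1  1]
  T: [-1  0 -2]
Row reduction gives pivot columns ω,ℓ; rank = 2

2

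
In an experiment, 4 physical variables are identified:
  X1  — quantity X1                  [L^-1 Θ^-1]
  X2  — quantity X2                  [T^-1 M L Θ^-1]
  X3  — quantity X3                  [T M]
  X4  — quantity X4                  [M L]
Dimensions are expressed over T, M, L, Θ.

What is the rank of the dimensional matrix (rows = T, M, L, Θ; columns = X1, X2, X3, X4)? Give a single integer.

3

Write exponents as rows T,M,L,Θ / cols X1,X2,X3,X4:
  T: [ 0 -1  1  0]
  M: [ 0  1  1  1]
  L: [-1  1  0  1]
  Θ: [-1 -1  0  0]
RREF → pivots at {X1,X2,X3} ⇒ r = 3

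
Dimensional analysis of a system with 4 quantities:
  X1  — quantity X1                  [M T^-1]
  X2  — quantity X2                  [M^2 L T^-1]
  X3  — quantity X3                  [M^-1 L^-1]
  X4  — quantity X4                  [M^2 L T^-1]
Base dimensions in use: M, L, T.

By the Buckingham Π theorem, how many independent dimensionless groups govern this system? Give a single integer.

Write exponents as rows M,L,T / cols X1,X2,X3,X4:
  M: [ 1  2 -1  2]
  L: [ 0  1 -1  1]
  T: [-1 -1  0 -1]
Row reduction gives pivot columns X1,X2; rank = 2
4 vars − rank 2 = 2 Π groups

2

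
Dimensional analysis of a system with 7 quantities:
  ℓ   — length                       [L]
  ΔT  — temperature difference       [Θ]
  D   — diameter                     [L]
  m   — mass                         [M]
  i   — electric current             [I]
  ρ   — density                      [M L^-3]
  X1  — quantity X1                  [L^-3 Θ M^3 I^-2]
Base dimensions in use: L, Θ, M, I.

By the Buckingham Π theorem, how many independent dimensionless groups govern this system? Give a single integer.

3

Write exponents as rows L,Θ,M,I / cols ℓ,ΔT,D,m,i,ρ,X1:
  L: [ 1  0  1  0  0 -3 -3]
  Θ: [ 0  1  0  0  0  0  1]
  M: [ 0  0  0  1  0  1  3]
  I: [ 0  0  0  0  1  0 -2]
Row reduction gives pivot columns ℓ,ΔT,m,i; rank = 4
n=7, r=4 ⇒ 3 dimensionless groups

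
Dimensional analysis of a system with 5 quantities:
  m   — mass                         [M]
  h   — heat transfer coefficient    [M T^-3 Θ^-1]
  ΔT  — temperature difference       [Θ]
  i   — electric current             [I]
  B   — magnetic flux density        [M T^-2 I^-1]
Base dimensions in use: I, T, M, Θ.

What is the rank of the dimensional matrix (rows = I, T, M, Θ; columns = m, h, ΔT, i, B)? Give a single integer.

4

Dimensional matrix (I×T×M×Θ by m×h×ΔT×i×B):
  I: [ 0  0  0  1 -1]
  T: [ 0 -3  0  0 -2]
  M: [ 1  1  0  0  1]
  Θ: [ 0 -1  1  0  0]
Echelon form has 4 nonzero rows (pivots: m,h,ΔT,i)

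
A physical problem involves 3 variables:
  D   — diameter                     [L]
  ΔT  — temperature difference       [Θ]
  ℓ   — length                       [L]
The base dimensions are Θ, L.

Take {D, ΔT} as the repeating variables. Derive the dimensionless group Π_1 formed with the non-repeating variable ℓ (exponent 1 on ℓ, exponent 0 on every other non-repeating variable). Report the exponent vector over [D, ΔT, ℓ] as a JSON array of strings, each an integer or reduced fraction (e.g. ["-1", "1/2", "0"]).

["-1", "0", "1"]

Write exponents as rows Θ,L / cols D,ΔT,ℓ:
  Θ: [ 0  1  0]
  L: [ 1  0  1]
Echelon form has 2 nonzero rows (pivots: D,ΔT)
Pivot set = {D,ΔT}, free = {ℓ}
RREF:
  r0: [   1    0    1]
  r1: [   0    1    0]
Fix exponent of ℓ at 1; solve each RREF row for its pivot's exponent:
  r0: exp(D) + (1)·1 = 0 ⇒ exp(D) = -1
  r1: exp(ΔT) + (0)·1 = 0 ⇒ exp(ΔT) = 0
Π_1 = D^-1 · ℓ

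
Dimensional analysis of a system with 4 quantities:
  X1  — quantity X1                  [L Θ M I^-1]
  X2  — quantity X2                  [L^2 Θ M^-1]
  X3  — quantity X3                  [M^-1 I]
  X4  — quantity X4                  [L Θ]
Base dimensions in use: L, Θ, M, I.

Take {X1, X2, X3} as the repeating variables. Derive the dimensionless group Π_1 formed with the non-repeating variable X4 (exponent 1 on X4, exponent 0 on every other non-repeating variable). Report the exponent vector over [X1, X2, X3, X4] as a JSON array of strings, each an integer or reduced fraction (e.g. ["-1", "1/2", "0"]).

Write exponents as rows L,Θ,M,I / cols X1,X2,X3,X4:
  L: [ 1  2  0  1]
  Θ: [ 1  1  0  1]
  M: [ 1 -1 -1  0]
  I: [-1  0  1  0]
Row reduction gives pivot columns X1,X2,X3; rank = 3
Repeat: X1,X2,X3; free: X4
RREF:
  r0: [   1    0    0    1]
  r1: [   0    1    0    0]
  r2: [   0    0    1    1]
  r3: [   0    0    0    0]
Fix exponent of X4 at 1; solve each RREF row for its pivot's exponent:
  r0: exp(X1) + (1)·1 = 0 ⇒ exp(X1) = -1
  r1: exp(X2) + (0)·1 = 0 ⇒ exp(X2) = 0
  r2: exp(X3) + (1)·1 = 0 ⇒ exp(X3) = -1
Π_1 = X1^-1 · X3^-1 · X4

["-1", "0", "-1", "1"]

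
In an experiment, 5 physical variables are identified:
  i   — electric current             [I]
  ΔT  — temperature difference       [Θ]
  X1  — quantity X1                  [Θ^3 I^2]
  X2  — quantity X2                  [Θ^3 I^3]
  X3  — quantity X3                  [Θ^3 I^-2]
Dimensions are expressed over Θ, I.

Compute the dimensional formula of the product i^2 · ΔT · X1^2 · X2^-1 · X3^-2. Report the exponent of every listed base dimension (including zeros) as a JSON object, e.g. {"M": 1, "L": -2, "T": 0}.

{"Θ": -2, "I": 7}

Dimensional matrix (Θ×I by i×ΔT×X1×X2×X3):
  Θ: [ 0  1  3  3  3]
  I: [ 1  0  2  3 -2]
  [Θ]: (2)·0+(1)·1+(2)·3+(-1)·3+(-2)·3 = -2
  [I]: (2)·1+(1)·0+(2)·2+(-1)·3+(-2)·-2 = 7
⇒ Θ^-2 I^7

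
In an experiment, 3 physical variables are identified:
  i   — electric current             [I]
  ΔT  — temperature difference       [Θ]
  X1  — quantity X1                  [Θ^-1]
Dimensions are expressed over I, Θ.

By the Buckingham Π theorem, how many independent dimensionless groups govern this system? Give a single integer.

1

Dimensional matrix (I×Θ by i×ΔT×X1):
  I: [ 1  0  0]
  Θ: [ 0  1 -1]
RREF → pivots at {i,ΔT} ⇒ r = 2
3 vars − rank 2 = 1 Π group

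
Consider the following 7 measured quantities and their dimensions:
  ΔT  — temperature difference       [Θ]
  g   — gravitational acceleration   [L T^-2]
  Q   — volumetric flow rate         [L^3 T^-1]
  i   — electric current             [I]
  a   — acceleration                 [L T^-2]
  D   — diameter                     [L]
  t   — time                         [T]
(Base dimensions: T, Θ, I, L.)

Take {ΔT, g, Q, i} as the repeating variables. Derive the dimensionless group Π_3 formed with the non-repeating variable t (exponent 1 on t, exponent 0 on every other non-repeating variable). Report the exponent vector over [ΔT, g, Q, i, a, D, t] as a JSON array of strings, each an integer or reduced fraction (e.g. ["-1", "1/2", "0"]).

Exponent matrix [T,Θ,I,L] × [ΔT,g,Q,i,a,D,t]:
  T: [ 0 -2 -1  0 -2  0  1]
  Θ: [ 1  0  0  0  0  0  0]
  I: [ 0  0  0  1  0  0  0]
  L: [ 0  1  3  0  1  1  0]
Echelon form has 4 nonzero rows (pivots: ΔT,g,Q,i)
Repeat: ΔT,g,Q,i; free: a,D,t
RREF:
  r0: [   1    0    0    0    0    0    0]
  r1: [   0    1    0    0    1 -1/5 -3/5]
  r2: [   0    0    1    0    0  2/5  1/5]
  r3: [   0    0    0    1    0    0    0]
Fix exponent of t at 1, a at 0, D at 0; solve each RREF row for its pivot's exponent:
  r0: exp(ΔT) + (0)·1 = 0 ⇒ exp(ΔT) = 0
  r1: exp(g) + (-3/5)·1 = 0 ⇒ exp(g) = 3/5
  r2: exp(Q) + (1/5)·1 = 0 ⇒ exp(Q) = -1/5
  r3: exp(i) + (0)·1 = 0 ⇒ exp(i) = 0
Π_3 = g^(3/5) · Q^(-1/5) · t

["0", "3/5", "-1/5", "0", "0", "0", "1"]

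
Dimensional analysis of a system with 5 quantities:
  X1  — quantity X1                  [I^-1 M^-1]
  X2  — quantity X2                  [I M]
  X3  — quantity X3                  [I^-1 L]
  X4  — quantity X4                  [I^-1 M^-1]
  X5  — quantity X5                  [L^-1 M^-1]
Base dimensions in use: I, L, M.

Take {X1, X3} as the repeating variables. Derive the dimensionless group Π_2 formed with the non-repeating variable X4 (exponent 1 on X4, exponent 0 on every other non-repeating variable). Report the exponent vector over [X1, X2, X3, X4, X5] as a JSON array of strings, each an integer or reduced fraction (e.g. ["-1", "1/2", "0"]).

["-1", "0", "0", "1", "0"]

Exponent matrix [I,L,M] × [X1,X2,X3,X4,X5]:
  I: [-1  1 -1 -1  0]
  L: [ 0  0  1  0 -1]
  M: [-1  1  0 -1 -1]
RREF → pivots at {X1,X3} ⇒ r = 2
Repeat: X1,X3; free: X2,X4,X5
RREF:
  r0: [   1   -1    0    1    1]
  r1: [   0    0    1    0   -1]
  r2: [   0    0    0    0    0]
Fix exponent of X4 at 1, X2 at 0, X5 at 0; solve each RREF row for its pivot's exponent:
  r0: exp(X1) + (1)·1 = 0 ⇒ exp(X1) = -1
  r1: exp(X3) + (0)·1 = 0 ⇒ exp(X3) = 0
Π_2 = X1^-1 · X4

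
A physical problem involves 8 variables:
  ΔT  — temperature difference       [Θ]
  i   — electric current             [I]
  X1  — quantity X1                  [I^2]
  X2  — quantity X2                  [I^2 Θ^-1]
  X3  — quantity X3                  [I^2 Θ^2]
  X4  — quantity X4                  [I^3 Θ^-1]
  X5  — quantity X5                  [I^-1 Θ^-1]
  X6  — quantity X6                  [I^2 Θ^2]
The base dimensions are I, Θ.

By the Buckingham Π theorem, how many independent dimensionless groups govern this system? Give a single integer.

6

Dimensional matrix (I×Θ by ΔT×i×X1×X2×X3×X4×X5×X6):
  I: [ 0  1  2  2  2  3 -1  2]
  Θ: [ 1  0  0 -1  2 -1 -1  2]
RREF → pivots at {ΔT,i} ⇒ r = 2
n=8, r=2 ⇒ 6 dimensionless groups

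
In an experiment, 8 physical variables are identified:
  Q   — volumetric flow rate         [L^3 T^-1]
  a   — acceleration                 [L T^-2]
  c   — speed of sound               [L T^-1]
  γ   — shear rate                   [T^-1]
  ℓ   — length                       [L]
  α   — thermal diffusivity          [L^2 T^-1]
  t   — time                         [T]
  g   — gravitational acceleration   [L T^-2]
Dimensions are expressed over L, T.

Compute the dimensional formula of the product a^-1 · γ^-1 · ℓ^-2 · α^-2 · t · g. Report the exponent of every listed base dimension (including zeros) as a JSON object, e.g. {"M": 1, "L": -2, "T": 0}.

{"L": -6, "T": 4}

Write exponents as rows L,T / cols Q,a,c,γ,ℓ,α,t,g:
  L: [ 3  1  1  0  1  2  0  1]
  T: [-1 -2 -1 -1  0 -1  1 -2]
  [L]: (-1)·1+(-1)·0+(-2)·1+(-2)·2+(1)·0+(1)·1 = -6
  [T]: (-1)·-2+(-1)·-1+(-2)·0+(-2)·-1+(1)·1+(1)·-2 = 4
⇒ L^-6 T^4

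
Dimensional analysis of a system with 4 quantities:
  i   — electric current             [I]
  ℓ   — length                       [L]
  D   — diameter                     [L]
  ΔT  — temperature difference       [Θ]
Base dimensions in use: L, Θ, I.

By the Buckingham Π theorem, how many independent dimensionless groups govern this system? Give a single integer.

Exponent matrix [L,Θ,I] × [i,ℓ,D,ΔT]:
  L: [ 0  1  1  0]
  Θ: [ 0  0  0  1]
  I: [ 1  0  0  0]
RREF → pivots at {i,ℓ,ΔT} ⇒ r = 3
n=4, r=3 ⇒ 1 dimensionless group

1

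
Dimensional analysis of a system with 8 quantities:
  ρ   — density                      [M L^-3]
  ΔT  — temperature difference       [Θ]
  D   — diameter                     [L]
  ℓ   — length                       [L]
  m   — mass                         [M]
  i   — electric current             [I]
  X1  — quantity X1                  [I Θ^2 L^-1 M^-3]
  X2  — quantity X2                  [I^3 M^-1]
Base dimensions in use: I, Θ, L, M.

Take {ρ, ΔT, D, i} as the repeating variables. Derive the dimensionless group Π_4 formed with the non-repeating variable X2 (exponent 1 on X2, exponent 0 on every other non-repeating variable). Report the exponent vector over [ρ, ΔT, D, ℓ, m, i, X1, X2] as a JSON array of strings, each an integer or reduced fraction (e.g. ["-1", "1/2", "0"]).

Exponent matrix [I,Θ,L,M] × [ρ,ΔT,D,ℓ,m,i,X1,X2]:
  I: [ 0  0  0  0  0  1  1  3]
  Θ: [ 0  1  0  0  0  0  2  0]
  L: [-3  0  1  1  0  0 -1  0]
  M: [ 1  0  0  0  1  0 -3 -1]
Row reduction gives pivot columns ρ,ΔT,D,i; rank = 4
Pivot set = {ρ,ΔT,D,i}, free = {ℓ,m,X1,X2}
RREF:
  r0: [   1    0    0    0    1    0   -3   -1]
  r1: [   0    1    0    0    0    0    2    0]
  r2: [   0    0    1    1    3    0  -10   -3]
  r3: [   0    0    0    0    0    1    1    3]
Fix exponent of X2 at 1, ℓ at 0, m at 0, X1 at 0; solve each RREF row for its pivot's exponent:
  r0: exp(ρ) + (-1)·1 = 0 ⇒ exp(ρ) = 1
  r1: exp(ΔT) + (0)·1 = 0 ⇒ exp(ΔT) = 0
  r2: exp(D) + (-3)·1 = 0 ⇒ exp(D) = 3
  r3: exp(i) + (3)·1 = 0 ⇒ exp(i) = -3
Π_4 = ρ · D^3 · i^-3 · X2

["1", "0", "3", "0", "0", "-3", "0", "1"]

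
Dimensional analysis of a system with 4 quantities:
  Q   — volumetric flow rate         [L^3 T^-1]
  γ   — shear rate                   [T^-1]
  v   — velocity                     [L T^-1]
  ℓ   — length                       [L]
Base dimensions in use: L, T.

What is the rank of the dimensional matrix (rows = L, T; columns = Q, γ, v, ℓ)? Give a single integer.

2

Exponent matrix [L,T] × [Q,γ,v,ℓ]:
  L: [ 3  0  1  1]
  T: [-1 -1 -1  0]
RREF → pivots at {Q,γ} ⇒ r = 2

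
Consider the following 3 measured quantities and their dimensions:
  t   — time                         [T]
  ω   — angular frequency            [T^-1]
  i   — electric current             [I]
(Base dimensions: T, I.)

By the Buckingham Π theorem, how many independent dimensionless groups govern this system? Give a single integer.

1

Exponent matrix [T,I] × [t,ω,i]:
  T: [ 1 -1  0]
  I: [ 0  0  1]
RREF → pivots at {t,i} ⇒ r = 2
Π count = n − r = 3 − 2 = 1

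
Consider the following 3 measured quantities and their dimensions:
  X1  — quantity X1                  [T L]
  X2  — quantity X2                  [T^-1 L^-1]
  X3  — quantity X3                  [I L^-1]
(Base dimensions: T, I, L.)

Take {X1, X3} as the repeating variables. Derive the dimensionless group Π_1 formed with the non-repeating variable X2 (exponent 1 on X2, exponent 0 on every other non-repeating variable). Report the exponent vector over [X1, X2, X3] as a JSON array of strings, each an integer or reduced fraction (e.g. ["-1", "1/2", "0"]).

Dimensional matrix (T×I×L by X1×X2×X3):
  T: [ 1 -1  0]
  I: [ 0  0  1]
  L: [ 1 -1 -1]
RREF → pivots at {X1,X3} ⇒ r = 2
Repeat: X1,X3; free: X2
RREF:
  r0: [   1   -1    0]
  r1: [   0    0    1]
  r2: [   0    0    0]
Fix exponent of X2 at 1; solve each RREF row for its pivot's exponent:
  r0: exp(X1) + (-1)·1 = 0 ⇒ exp(X1) = 1
  r1: exp(X3) + (0)·1 = 0 ⇒ exp(X3) = 0
Π_1 = X1 · X2

["1", "1", "0"]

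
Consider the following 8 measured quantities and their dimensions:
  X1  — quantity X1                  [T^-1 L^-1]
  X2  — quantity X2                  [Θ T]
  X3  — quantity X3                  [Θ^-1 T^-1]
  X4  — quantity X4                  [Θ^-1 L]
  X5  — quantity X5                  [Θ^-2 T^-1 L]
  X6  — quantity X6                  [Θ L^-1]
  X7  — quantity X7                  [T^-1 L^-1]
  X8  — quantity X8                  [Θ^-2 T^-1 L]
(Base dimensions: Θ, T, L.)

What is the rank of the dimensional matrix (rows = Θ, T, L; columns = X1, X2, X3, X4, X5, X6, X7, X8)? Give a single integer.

2

Write exponents as rows Θ,T,L / cols X1,X2,X3,X4,X5,X6,X7,X8:
  Θ: [ 0  1 -1 -1 -2  1  0 -2]
  T: [-1  1 -1  0 -1  0 -1 -1]
  L: [-1  0  0  1  1 -1 -1  1]
RREF → pivots at {X1,X2} ⇒ r = 2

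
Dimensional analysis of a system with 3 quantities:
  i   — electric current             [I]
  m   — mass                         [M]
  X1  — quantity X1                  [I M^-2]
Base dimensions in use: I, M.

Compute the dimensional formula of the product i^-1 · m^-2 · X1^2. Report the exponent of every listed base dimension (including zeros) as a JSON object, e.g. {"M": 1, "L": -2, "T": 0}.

Write exponents as rows I,M / cols i,m,X1:
  I: [ 1  0  1]
  M: [ 0  1 -2]
  [I]: (-1)·1+(-2)·0+(2)·1 = 1
  [M]: (-1)·0+(-2)·1+(2)·-2 = -6
⇒ I M^-6

{"I": 1, "M": -6}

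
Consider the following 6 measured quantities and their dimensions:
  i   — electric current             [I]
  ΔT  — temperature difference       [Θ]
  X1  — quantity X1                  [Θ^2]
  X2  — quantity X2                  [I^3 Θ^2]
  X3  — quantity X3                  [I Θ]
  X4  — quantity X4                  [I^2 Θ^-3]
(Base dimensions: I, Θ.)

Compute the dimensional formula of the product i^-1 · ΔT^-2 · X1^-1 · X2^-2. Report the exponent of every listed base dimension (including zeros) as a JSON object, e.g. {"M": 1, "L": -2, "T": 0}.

Write exponents as rows I,Θ / cols i,ΔT,X1,X2,X3,X4:
  I: [ 1  0  0  3  1  2]
  Θ: [ 0  1  2  2  1 -3]
  [I]: (-1)·1+(-2)·0+(-1)·0+(-2)·3 = -7
  [Θ]: (-1)·0+(-2)·1+(-1)·2+(-2)·2 = -8
⇒ I^-7 Θ^-8

{"I": -7, "Θ": -8}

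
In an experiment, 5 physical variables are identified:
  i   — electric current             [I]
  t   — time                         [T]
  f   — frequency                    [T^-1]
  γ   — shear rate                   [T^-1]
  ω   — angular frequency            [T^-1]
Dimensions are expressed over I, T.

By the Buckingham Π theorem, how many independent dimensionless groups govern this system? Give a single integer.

Dimensional matrix (I×T by i×t×f×γ×ω):
  I: [ 1  0  0  0  0]
  T: [ 0  1 -1 -1 -1]
RREF → pivots at {i,t} ⇒ r = 2
5 vars − rank 2 = 3 Π groups

3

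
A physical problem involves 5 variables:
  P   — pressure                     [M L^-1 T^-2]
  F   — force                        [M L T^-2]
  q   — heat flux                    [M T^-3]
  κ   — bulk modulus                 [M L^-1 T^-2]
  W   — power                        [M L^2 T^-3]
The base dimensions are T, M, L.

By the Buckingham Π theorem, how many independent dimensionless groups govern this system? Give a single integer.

Dimensional matrix (T×M×L by P×F×q×κ×W):
  T: [-2 -2 -3 -2 -3]
  M: [ 1  1  1  1  1]
  L: [-1  1  0 -1  2]
Row reduction gives pivot columns P,F,q; rank = 3
5 vars − rank 3 = 2 Π groups

2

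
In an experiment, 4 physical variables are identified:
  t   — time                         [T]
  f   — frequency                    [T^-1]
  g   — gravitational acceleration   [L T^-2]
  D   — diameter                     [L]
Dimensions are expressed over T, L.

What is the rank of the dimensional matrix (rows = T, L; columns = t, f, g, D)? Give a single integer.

Write exponents as rows T,L / cols t,f,g,D:
  T: [ 1 -1 -2  0]
  L: [ 0  0  1  1]
Echelon form has 2 nonzero rows (pivots: t,g)

2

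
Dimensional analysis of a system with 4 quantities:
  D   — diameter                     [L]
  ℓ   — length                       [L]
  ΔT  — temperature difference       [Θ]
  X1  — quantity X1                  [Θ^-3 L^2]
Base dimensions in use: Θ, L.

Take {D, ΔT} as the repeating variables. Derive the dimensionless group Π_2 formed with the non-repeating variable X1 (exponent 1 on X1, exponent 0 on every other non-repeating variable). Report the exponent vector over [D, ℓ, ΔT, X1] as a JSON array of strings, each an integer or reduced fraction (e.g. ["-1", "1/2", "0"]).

Exponent matrix [Θ,L] × [D,ℓ,ΔT,X1]:
  Θ: [ 0  0  1 -3]
  L: [ 1  1  0  2]
Echelon form has 2 nonzero rows (pivots: D,ΔT)
Repeat: D,ΔT; free: ℓ,X1
RREF:
  r0: [   1    1    0    2]
  r1: [   0    0    1   -3]
Fix exponent of X1 at 1, ℓ at 0; solve each RREF row for its pivot's exponent:
  r0: exp(D) + (2)·1 = 0 ⇒ exp(D) = -2
  r1: exp(ΔT) + (-3)·1 = 0 ⇒ exp(ΔT) = 3
Π_2 = D^-2 · ΔT^3 · X1

["-2", "0", "3", "1"]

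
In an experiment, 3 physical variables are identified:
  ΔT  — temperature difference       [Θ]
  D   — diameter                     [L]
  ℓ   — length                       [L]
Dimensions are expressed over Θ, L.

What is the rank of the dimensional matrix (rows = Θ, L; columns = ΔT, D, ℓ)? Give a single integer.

2

Write exponents as rows Θ,L / cols ΔT,D,ℓ:
  Θ: [ 1  0  0]
  L: [ 0  1  1]
RREF → pivots at {ΔT,D} ⇒ r = 2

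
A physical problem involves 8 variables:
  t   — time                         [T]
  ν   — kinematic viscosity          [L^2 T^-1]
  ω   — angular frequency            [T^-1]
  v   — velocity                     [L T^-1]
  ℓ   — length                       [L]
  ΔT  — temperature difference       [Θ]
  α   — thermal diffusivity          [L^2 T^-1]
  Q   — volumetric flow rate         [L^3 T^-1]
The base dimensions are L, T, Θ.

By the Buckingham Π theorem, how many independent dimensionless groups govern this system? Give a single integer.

Dimensional matrix (L×T×Θ by t×ν×ω×v×ℓ×ΔT×α×Q):
  L: [ 0  2  0  1  1  0  2  3]
  T: [ 1 -1 -1 -1  0  0 -1 -1]
  Θ: [ 0  0  0  0  0  1  0  0]
Echelon form has 3 nonzero rows (pivots: t,ν,ΔT)
Π count = n − r = 8 − 3 = 5

5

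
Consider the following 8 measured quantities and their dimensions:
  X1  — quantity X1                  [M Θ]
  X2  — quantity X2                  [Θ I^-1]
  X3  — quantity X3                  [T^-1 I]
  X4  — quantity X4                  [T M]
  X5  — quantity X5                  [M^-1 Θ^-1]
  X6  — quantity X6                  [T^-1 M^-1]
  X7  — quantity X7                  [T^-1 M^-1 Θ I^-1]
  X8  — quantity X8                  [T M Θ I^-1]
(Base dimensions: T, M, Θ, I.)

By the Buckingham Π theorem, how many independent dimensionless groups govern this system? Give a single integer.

5

Write exponents as rows T,M,Θ,I / cols X1,X2,X3,X4,X5,X6,X7,X8:
  T: [ 0  0 -1  1  0 -1 -1  1]
  M: [ 1  0  0  1 -1 -1 -1  1]
  Θ: [ 1  1  0  0 -1  0  1  1]
  I: [ 0 -1  1  0  0  0 -1 -1]
Row reduction gives pivot columns X1,X2,X3; rank = 3
Π count = n − r = 8 − 3 = 5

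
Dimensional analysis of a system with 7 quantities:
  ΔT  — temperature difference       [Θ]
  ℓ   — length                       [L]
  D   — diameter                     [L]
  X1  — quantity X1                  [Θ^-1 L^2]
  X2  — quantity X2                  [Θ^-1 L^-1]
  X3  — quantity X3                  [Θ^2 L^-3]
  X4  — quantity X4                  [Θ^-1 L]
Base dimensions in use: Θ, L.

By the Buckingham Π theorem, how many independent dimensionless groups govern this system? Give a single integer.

5

Write exponents as rows Θ,L / cols ΔT,ℓ,D,X1,X2,X3,X4:
  Θ: [ 1  0  0 -1 -1  2 -1]
  L: [ 0  1  1  2 -1 -3  1]
Row reduction gives pivot columns ΔT,ℓ; rank = 2
7 vars − rank 2 = 5 Π groups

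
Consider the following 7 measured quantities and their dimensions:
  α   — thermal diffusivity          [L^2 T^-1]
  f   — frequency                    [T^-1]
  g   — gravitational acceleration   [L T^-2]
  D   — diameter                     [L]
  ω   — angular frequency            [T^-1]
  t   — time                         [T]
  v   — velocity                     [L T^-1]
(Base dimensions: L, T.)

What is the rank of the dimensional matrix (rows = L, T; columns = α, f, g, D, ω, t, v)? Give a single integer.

Write exponents as rows L,T / cols α,f,g,D,ω,t,v:
  L: [ 2  0  1  1  0  0  1]
  T: [-1 -1 -2  0 -1  1 -1]
Row reduction gives pivot columns α,f; rank = 2

2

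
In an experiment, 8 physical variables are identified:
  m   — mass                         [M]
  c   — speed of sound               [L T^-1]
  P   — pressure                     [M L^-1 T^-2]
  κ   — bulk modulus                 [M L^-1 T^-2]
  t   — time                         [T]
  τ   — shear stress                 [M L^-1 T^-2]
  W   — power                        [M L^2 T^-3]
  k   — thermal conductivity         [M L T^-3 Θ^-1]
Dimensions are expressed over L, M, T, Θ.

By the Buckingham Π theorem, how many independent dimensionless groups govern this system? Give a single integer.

Write exponents as rows L,M,T,Θ / cols m,c,P,κ,t,τ,W,k:
  L: [ 0  1 -1 -1  0 -1  2  1]
  M: [ 1  0  1  1  0  1  1  1]
  T: [ 0 -1 -2 -2  1 -2 -3 -3]
  Θ: [ 0  0  0  0  0  0  0 -1]
RREF → pivots at {m,c,P,k} ⇒ r = 4
Π count = n − r = 8 − 4 = 4

4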